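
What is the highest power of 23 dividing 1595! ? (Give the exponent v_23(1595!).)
v_23(1595!) = 72

Legendre's formula: v_p(n!) = Σ_{k ≥ 1} ⌊n / p^k⌋. For p = 23, n = 1595, the terms are:
  ⌊1595/23^1⌋ = ⌊1595/23⌋ = 69
  ⌊1595/23^2⌋ = ⌊1595/529⌋ = 3
(the next term ⌊1595/23^3⌋ = 0, terminating the sum). Summing: v_23(1595!) = 69 + 3 = 72.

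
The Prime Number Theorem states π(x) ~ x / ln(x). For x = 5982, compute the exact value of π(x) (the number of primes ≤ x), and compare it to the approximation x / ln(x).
π(5982) = 782;  x/ln(x) ≈ 687.86;  relative error ≈ 12.04%.

Directly count primes up to 5982: π(5982) = 782. The PNT approximation gives 5982/ln(5982) ≈ 5982/8.69651 ≈ 687.86. Relative error (π(x) − x/ln(x)) / π(x) ≈ 12.04%; the approximation is known to undercount slightly (Li(x) is a better estimate).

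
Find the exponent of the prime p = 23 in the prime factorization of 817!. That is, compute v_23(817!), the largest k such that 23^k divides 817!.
v_23(817!) = 36

Legendre's formula: v_p(n!) = Σ_{k ≥ 1} ⌊n / p^k⌋. For p = 23, n = 817, the terms are:
  ⌊817/23^1⌋ = ⌊817/23⌋ = 35
  ⌊817/23^2⌋ = ⌊817/529⌋ = 1
(the next term ⌊817/23^3⌋ = 0, terminating the sum). Summing: v_23(817!) = 35 + 1 = 36.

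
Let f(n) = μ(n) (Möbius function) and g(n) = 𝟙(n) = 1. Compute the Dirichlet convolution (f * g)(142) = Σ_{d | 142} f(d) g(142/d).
(μ * 𝟙)(142) = 0

Divisors of 142: [1, 2, 71, 142]. For each d | 142:
  d = 1: μ(1) · 𝟙(142/1) = 1 · 1 = 1
  d = 2: μ(2) · 𝟙(142/2) = -1 · 1 = -1
  d = 71: μ(71) · 𝟙(142/71) = -1 · 1 = -1
  d = 142: μ(142) · 𝟙(142/142) = 1 · 1 = 1
Summing: (μ * 𝟙)(142) = 1 + -1 + -1 + 1 = 0.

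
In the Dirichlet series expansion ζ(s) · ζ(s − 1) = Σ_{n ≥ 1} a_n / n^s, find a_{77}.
σ(77) = 96

In the product (Σ m^0/m^s)(Σ k / k^s) = Σ (Σ_{d | n} d) / n^s, the coefficient of 1/n^s is σ(n) = Σ_{d | n} d. For n = 77, divisors are [1, 7, 11, 77]; summing: σ(77) = 96.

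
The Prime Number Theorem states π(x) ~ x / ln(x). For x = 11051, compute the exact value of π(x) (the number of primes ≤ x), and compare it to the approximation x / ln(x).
π(11051) = 1338;  x/ln(x) ≈ 1186.97;  relative error ≈ 11.29%.

Directly count primes up to 11051: π(11051) = 1338. The PNT approximation gives 11051/ln(11051) ≈ 11051/9.31028 ≈ 1186.97. Relative error (π(x) − x/ln(x)) / π(x) ≈ 11.29%; the approximation is known to undercount slightly (Li(x) is a better estimate).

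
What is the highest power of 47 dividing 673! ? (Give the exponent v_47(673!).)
v_47(673!) = 14

Legendre's formula: v_p(n!) = Σ_{k ≥ 1} ⌊n / p^k⌋. For p = 47, n = 673, the terms are:
  ⌊673/47^1⌋ = ⌊673/47⌋ = 14
(the next term ⌊673/47^2⌋ = 0, terminating the sum). Summing: v_47(673!) = 14 = 14.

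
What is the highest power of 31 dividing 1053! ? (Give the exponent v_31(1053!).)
v_31(1053!) = 34

Legendre's formula: v_p(n!) = Σ_{k ≥ 1} ⌊n / p^k⌋. For p = 31, n = 1053, the terms are:
  ⌊1053/31^1⌋ = ⌊1053/31⌋ = 33
  ⌊1053/31^2⌋ = ⌊1053/961⌋ = 1
(the next term ⌊1053/31^3⌋ = 0, terminating the sum). Summing: v_31(1053!) = 33 + 1 = 34.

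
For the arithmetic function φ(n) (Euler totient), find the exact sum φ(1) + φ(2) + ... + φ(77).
Σ_{n ≤ 77} φ(n) = 1832

Compute φ(n) for each 1 ≤ n ≤ 77: φ(1) = 1, φ(2) = 1, φ(3) = 2, φ(4) = 2, φ(5) = 4, φ(6) = 2, φ(7) = 6, φ(8) = 4, φ(9) = 6, φ(10) = 4, φ(11) = 10, φ(12) = 4, φ(13) = 12, φ(14) = 6, φ(15) = 8, φ(16) = 8, φ(17) = 16, φ(18) = 6, φ(19) = 18, φ(20) = 8, φ(21) = 12, φ(22) = 10, φ(23) = 22, φ(24) = 8, φ(25) = 20, φ(26) = 12, φ(27) = 18, φ(28) = 12, φ(29) = 28, φ(30) = 8, φ(31) = 30, φ(32) = 16, φ(33) = 20, φ(34) = 16, φ(35) = 24, φ(36) = 12, φ(37) = 36, φ(38) = 18, φ(39) = 24, φ(40) = 16, φ(41) = 40, φ(42) = 12, φ(43) = 42, φ(44) = 20, φ(45) = 24, φ(46) = 22, φ(47) = 46, φ(48) = 16, φ(49) = 42, φ(50) = 20, φ(51) = 32, φ(52) = 24, φ(53) = 52, φ(54) = 18, φ(55) = 40, φ(56) = 24, φ(57) = 36, φ(58) = 28, φ(59) = 58, φ(60) = 16, φ(61) = 60, φ(62) = 30, φ(63) = 36, φ(64) = 32, φ(65) = 48, φ(66) = 20, φ(67) = 66, φ(68) = 32, φ(69) = 44, φ(70) = 24, φ(71) = 70, φ(72) = 24, φ(73) = 72, φ(74) = 36, φ(75) = 40, φ(76) = 36, φ(77) = 60. Summing all 77 values: 1832. (Average order: Σ_{n ≤ x} φ(n) ~ (3/π²) x². For x = 77, (3/π²)·77² ≈ 1802.20.)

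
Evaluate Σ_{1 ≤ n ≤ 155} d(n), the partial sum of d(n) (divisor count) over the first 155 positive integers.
Σ_{n ≤ 155} d(n) = 808

Compute d(n) for each 1 ≤ n ≤ 155: d(1) = 1, d(2) = 2, d(3) = 2, d(4) = 3, d(5) = 2, d(6) = 4, d(7) = 2, d(8) = 4, d(9) = 3, d(10) = 4, d(11) = 2, d(12) = 6, d(13) = 2, d(14) = 4, d(15) = 4, d(16) = 5, d(17) = 2, d(18) = 6, d(19) = 2, d(20) = 6, d(21) = 4, d(22) = 4, d(23) = 2, d(24) = 8, d(25) = 3, d(26) = 4, d(27) = 4, d(28) = 6, d(29) = 2, d(30) = 8, d(31) = 2, d(32) = 6, d(33) = 4, d(34) = 4, d(35) = 4, d(36) = 9, d(37) = 2, d(38) = 4, d(39) = 4, d(40) = 8, d(41) = 2, d(42) = 8, d(43) = 2, d(44) = 6, d(45) = 6, d(46) = 4, d(47) = 2, d(48) = 10, d(49) = 3, d(50) = 6, d(51) = 4, d(52) = 6, d(53) = 2, d(54) = 8, d(55) = 4, d(56) = 8, d(57) = 4, d(58) = 4, d(59) = 2, d(60) = 12, d(61) = 2, d(62) = 4, d(63) = 6, d(64) = 7, d(65) = 4, d(66) = 8, d(67) = 2, d(68) = 6, d(69) = 4, d(70) = 8, d(71) = 2, d(72) = 12, d(73) = 2, d(74) = 4, d(75) = 6, d(76) = 6, d(77) = 4, d(78) = 8, d(79) = 2, d(80) = 10, d(81) = 5, d(82) = 4, d(83) = 2, d(84) = 12, d(85) = 4, d(86) = 4, d(87) = 4, d(88) = 8, d(89) = 2, d(90) = 12, d(91) = 4, d(92) = 6, d(93) = 4, d(94) = 4, d(95) = 4, d(96) = 12, d(97) = 2, d(98) = 6, d(99) = 6, d(100) = 9, d(101) = 2, d(102) = 8, d(103) = 2, d(104) = 8, d(105) = 8, d(106) = 4, d(107) = 2, d(108) = 12, d(109) = 2, d(110) = 8, d(111) = 4, d(112) = 10, d(113) = 2, d(114) = 8, d(115) = 4, d(116) = 6, d(117) = 6, d(118) = 4, d(119) = 4, d(120) = 16, d(121) = 3, d(122) = 4, d(123) = 4, d(124) = 6, d(125) = 4, d(126) = 12, d(127) = 2, d(128) = 8, d(129) = 4, d(130) = 8, d(131) = 2, d(132) = 12, d(133) = 4, d(134) = 4, d(135) = 8, d(136) = 8, d(137) = 2, d(138) = 8, d(139) = 2, d(140) = 12, d(141) = 4, d(142) = 4, d(143) = 4, d(144) = 15, d(145) = 4, d(146) = 4, d(147) = 6, d(148) = 6, d(149) = 2, d(150) = 12, d(151) = 2, d(152) = 8, d(153) = 6, d(154) = 8, d(155) = 4. Summing all 155 values: 808. (Dirichlet's divisor formula: Σ_{n ≤ x} d(n) = x ln(x) + (2γ − 1) x + O(√x). For x = 155, the asymptotic estimate is ≈ 805.67.)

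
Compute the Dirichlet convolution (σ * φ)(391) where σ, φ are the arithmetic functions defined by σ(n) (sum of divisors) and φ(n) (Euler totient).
(σ * φ)(391) = 1564

Divisors of 391: [1, 17, 23, 391]. For each d | 391:
  d = 1: σ(1) · φ(391/1) = 1 · 352 = 352
  d = 17: σ(17) · φ(391/17) = 18 · 22 = 396
  d = 23: σ(23) · φ(391/23) = 24 · 16 = 384
  d = 391: σ(391) · φ(391/391) = 432 · 1 = 432
Summing: (σ * φ)(391) = 352 + 396 + 384 + 432 = 1564.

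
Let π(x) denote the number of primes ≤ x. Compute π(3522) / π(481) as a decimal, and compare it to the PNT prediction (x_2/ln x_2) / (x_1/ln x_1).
π(3522)/π(481) = 491/92 ≈ 5.3370;  PNT prediction ≈ 5.5372.

π(481) = 92 and π(3522) = 491, so π(3522)/π(481) ≈ 5.3370. The PNT-predicted ratio is (3522/ln(3522)) / (481/ln(481)) ≈ 5.5372. The two agree to within a few percent, as expected.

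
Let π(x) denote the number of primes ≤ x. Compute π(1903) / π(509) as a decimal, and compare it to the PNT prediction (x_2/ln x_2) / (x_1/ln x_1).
π(1903)/π(509) = 291/97 ≈ 3.0000;  PNT prediction ≈ 3.0858.

π(509) = 97 and π(1903) = 291, so π(1903)/π(509) ≈ 3.0000. The PNT-predicted ratio is (1903/ln(1903)) / (509/ln(509)) ≈ 3.0858. The two agree to within a few percent, as expected.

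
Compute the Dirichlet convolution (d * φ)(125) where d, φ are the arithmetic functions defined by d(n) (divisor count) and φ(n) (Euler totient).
(d * φ)(125) = 156

Divisors of 125: [1, 5, 25, 125]. For each d | 125:
  d = 1: d(1) · φ(125/1) = 1 · 100 = 100
  d = 5: d(5) · φ(125/5) = 2 · 20 = 40
  d = 25: d(25) · φ(125/25) = 3 · 4 = 12
  d = 125: d(125) · φ(125/125) = 4 · 1 = 4
Summing: (d * φ)(125) = 100 + 40 + 12 + 4 = 156.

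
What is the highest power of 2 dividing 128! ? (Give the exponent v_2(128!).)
v_2(128!) = 127

Legendre's formula: v_p(n!) = Σ_{k ≥ 1} ⌊n / p^k⌋. For p = 2, n = 128, the terms are:
  ⌊128/2^1⌋ = ⌊128/2⌋ = 64
  ⌊128/2^2⌋ = ⌊128/4⌋ = 32
  ⌊128/2^3⌋ = ⌊128/8⌋ = 16
  ⌊128/2^4⌋ = ⌊128/16⌋ = 8
  ⌊128/2^5⌋ = ⌊128/32⌋ = 4
  ⌊128/2^6⌋ = ⌊128/64⌋ = 2
  ⌊128/2^7⌋ = ⌊128/128⌋ = 1
(the next term ⌊128/2^8⌋ = 0, terminating the sum). Summing: v_2(128!) = 64 + 32 + 16 + 8 + 4 + 2 + 1 = 127.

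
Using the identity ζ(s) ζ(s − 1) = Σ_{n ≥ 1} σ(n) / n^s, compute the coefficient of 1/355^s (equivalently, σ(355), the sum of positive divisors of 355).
σ(355) = 432

In the product (Σ m^0/m^s)(Σ k / k^s) = Σ (Σ_{d | n} d) / n^s, the coefficient of 1/n^s is σ(n) = Σ_{d | n} d. For n = 355, divisors are [1, 5, 71, 355]; summing: σ(355) = 432.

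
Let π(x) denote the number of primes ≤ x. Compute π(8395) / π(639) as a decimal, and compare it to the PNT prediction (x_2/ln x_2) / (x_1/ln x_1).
π(8395)/π(639) = 1051/115 ≈ 9.1391;  PNT prediction ≈ 9.3929.

π(639) = 115 and π(8395) = 1051, so π(8395)/π(639) ≈ 9.1391. The PNT-predicted ratio is (8395/ln(8395)) / (639/ln(639)) ≈ 9.3929. The two agree to within a few percent, as expected.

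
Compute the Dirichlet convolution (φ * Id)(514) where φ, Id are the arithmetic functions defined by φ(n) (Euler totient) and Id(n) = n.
(φ * Id)(514) = 1539

Divisors of 514: [1, 2, 257, 514]. For each d | 514:
  d = 1: φ(1) · Id(514/1) = 1 · 514 = 514
  d = 2: φ(2) · Id(514/2) = 1 · 257 = 257
  d = 257: φ(257) · Id(514/257) = 256 · 2 = 512
  d = 514: φ(514) · Id(514/514) = 256 · 1 = 256
Summing: (φ * Id)(514) = 514 + 257 + 512 + 256 = 1539.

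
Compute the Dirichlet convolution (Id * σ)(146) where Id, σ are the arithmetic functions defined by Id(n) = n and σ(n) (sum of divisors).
(Id * σ)(146) = 735

Divisors of 146: [1, 2, 73, 146]. For each d | 146:
  d = 1: Id(1) · σ(146/1) = 1 · 222 = 222
  d = 2: Id(2) · σ(146/2) = 2 · 74 = 148
  d = 73: Id(73) · σ(146/73) = 73 · 3 = 219
  d = 146: Id(146) · σ(146/146) = 146 · 1 = 146
Summing: (Id * σ)(146) = 222 + 148 + 219 + 146 = 735.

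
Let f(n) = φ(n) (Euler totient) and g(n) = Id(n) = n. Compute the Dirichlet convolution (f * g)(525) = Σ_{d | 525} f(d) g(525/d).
(φ * Id)(525) = 4225

Divisors of 525: [1, 3, 5, 7, 15, 21, 25, 35, 75, 105, 175, 525]. For each d | 525:
  d = 1: φ(1) · Id(525/1) = 1 · 525 = 525
  d = 3: φ(3) · Id(525/3) = 2 · 175 = 350
  d = 5: φ(5) · Id(525/5) = 4 · 105 = 420
  d = 7: φ(7) · Id(525/7) = 6 · 75 = 450
  d = 15: φ(15) · Id(525/15) = 8 · 35 = 280
  d = 21: φ(21) · Id(525/21) = 12 · 25 = 300
  d = 25: φ(25) · Id(525/25) = 20 · 21 = 420
  d = 35: φ(35) · Id(525/35) = 24 · 15 = 360
  d = 75: φ(75) · Id(525/75) = 40 · 7 = 280
  d = 105: φ(105) · Id(525/105) = 48 · 5 = 240
  d = 175: φ(175) · Id(525/175) = 120 · 3 = 360
  d = 525: φ(525) · Id(525/525) = 240 · 1 = 240
Summing: (φ * Id)(525) = 525 + 350 + 420 + 450 + 280 + 300 + 420 + 360 + 280 + 240 + 360 + 240 = 4225.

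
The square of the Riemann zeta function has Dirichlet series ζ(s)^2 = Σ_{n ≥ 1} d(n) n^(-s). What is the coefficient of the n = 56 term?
d(56) = 8

ζ(s)^2 = (Σ 1/m^s)(Σ 1/k^s). The coefficient of 1/n^s in the product is the number of ordered pairs (m, k) with mk = n, which equals d(n). For n = 56, divisors are [1, 2, 4, 7, 8, 14, 28, 56], so d(56) = 8.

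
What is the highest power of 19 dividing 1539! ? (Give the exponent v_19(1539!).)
v_19(1539!) = 85

Legendre's formula: v_p(n!) = Σ_{k ≥ 1} ⌊n / p^k⌋. For p = 19, n = 1539, the terms are:
  ⌊1539/19^1⌋ = ⌊1539/19⌋ = 81
  ⌊1539/19^2⌋ = ⌊1539/361⌋ = 4
(the next term ⌊1539/19^3⌋ = 0, terminating the sum). Summing: v_19(1539!) = 81 + 4 = 85.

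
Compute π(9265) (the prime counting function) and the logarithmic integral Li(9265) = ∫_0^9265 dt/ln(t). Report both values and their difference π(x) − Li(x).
π(9265) = 1147;  Li(9265) ≈ 1166.01;  π(x) − Li(x) ≈ -19.01.

Direct count of primes ≤ 9265 gives π(9265) = 1147. Numerical evaluation of the logarithmic integral gives Li(9265) ≈ 1166.01. The difference π(x) − Li(x) ≈ -19.01 is typically negative for small/moderate x (Li(x) overestimates), though Littlewood's theorem shows this sign changes infinitely often.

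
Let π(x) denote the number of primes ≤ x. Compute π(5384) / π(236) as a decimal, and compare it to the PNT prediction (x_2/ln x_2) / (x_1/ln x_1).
π(5384)/π(236) = 709/51 ≈ 13.9020;  PNT prediction ≈ 14.5090.

π(236) = 51 and π(5384) = 709, so π(5384)/π(236) ≈ 13.9020. The PNT-predicted ratio is (5384/ln(5384)) / (236/ln(236)) ≈ 14.5090. The two agree to within a few percent, as expected.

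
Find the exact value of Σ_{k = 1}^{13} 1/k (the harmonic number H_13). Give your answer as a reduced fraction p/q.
H_13 = 1145993/360360

Direct summation: H_13 = 1 + 1/2 + ... + 1/13. The least common denominator is lcm(1, ..., 13) = 360360; over this denominator the numerator is 360360 + 180180 + 120120 + 90090 + 72072 + 60060 + 51480 + 45045 + 40040 + 36036 + 32760 + 30030 + 27720 = 1145993, so H_13 = 1145993/360360 (already in lowest terms) ≈ 3.18013. (The PNT-adjacent estimate ln(13) + γ ≈ 3.14217 matches within O(1/n).)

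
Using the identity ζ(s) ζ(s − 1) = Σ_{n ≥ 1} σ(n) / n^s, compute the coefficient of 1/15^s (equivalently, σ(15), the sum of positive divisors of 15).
σ(15) = 24

In the product (Σ m^0/m^s)(Σ k / k^s) = Σ (Σ_{d | n} d) / n^s, the coefficient of 1/n^s is σ(n) = Σ_{d | n} d. For n = 15, divisors are [1, 3, 5, 15]; summing: σ(15) = 24.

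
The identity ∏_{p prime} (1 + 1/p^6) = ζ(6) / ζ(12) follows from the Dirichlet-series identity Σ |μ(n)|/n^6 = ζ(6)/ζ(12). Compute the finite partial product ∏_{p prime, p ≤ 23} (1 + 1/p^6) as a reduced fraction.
∏ = 1528148900144746288585670319214284020/1502467574555591484127420211226932553

The primes p ≤ 23 are [2, 3, 5, 7, 11, 13, 17, 19, 23]. For each, (1 + 1/p^6) = (p^6 + 1)/p^6. Multiplying these fractions over p ∈ [2, 3, 5, 7, 11, 13, 17, 19, 23] gives 1528148900144746288585670319214284020/1502467574555591484127420211226932553. (In the limit P → ∞ this tends to ζ(6)/ζ(12).)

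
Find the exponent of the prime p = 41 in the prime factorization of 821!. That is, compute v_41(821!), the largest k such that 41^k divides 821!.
v_41(821!) = 20

Legendre's formula: v_p(n!) = Σ_{k ≥ 1} ⌊n / p^k⌋. For p = 41, n = 821, the terms are:
  ⌊821/41^1⌋ = ⌊821/41⌋ = 20
(the next term ⌊821/41^2⌋ = 0, terminating the sum). Summing: v_41(821!) = 20 = 20.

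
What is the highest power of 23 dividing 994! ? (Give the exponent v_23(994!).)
v_23(994!) = 44

Legendre's formula: v_p(n!) = Σ_{k ≥ 1} ⌊n / p^k⌋. For p = 23, n = 994, the terms are:
  ⌊994/23^1⌋ = ⌊994/23⌋ = 43
  ⌊994/23^2⌋ = ⌊994/529⌋ = 1
(the next term ⌊994/23^3⌋ = 0, terminating the sum). Summing: v_23(994!) = 43 + 1 = 44.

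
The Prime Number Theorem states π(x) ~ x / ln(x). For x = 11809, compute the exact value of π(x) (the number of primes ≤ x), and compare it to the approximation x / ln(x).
π(11809) = 1415;  x/ln(x) ≈ 1259.41;  relative error ≈ 11.00%.

Directly count primes up to 11809: π(11809) = 1415. The PNT approximation gives 11809/ln(11809) ≈ 11809/9.37662 ≈ 1259.41. Relative error (π(x) − x/ln(x)) / π(x) ≈ 11.00%; the approximation is known to undercount slightly (Li(x) is a better estimate).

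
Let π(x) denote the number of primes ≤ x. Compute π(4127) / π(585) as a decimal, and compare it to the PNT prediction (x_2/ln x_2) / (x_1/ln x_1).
π(4127)/π(585) = 567/106 ≈ 5.3491;  PNT prediction ≈ 5.3992.

π(585) = 106 and π(4127) = 567, so π(4127)/π(585) ≈ 5.3491. The PNT-predicted ratio is (4127/ln(4127)) / (585/ln(585)) ≈ 5.3992. The two agree to within a few percent, as expected.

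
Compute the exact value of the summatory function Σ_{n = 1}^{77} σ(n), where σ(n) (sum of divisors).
Σ_{n ≤ 77} σ(n) = 4880

Compute σ(n) for each 1 ≤ n ≤ 77: σ(1) = 1, σ(2) = 3, σ(3) = 4, σ(4) = 7, σ(5) = 6, σ(6) = 12, σ(7) = 8, σ(8) = 15, σ(9) = 13, σ(10) = 18, σ(11) = 12, σ(12) = 28, σ(13) = 14, σ(14) = 24, σ(15) = 24, σ(16) = 31, σ(17) = 18, σ(18) = 39, σ(19) = 20, σ(20) = 42, σ(21) = 32, σ(22) = 36, σ(23) = 24, σ(24) = 60, σ(25) = 31, σ(26) = 42, σ(27) = 40, σ(28) = 56, σ(29) = 30, σ(30) = 72, σ(31) = 32, σ(32) = 63, σ(33) = 48, σ(34) = 54, σ(35) = 48, σ(36) = 91, σ(37) = 38, σ(38) = 60, σ(39) = 56, σ(40) = 90, σ(41) = 42, σ(42) = 96, σ(43) = 44, σ(44) = 84, σ(45) = 78, σ(46) = 72, σ(47) = 48, σ(48) = 124, σ(49) = 57, σ(50) = 93, σ(51) = 72, σ(52) = 98, σ(53) = 54, σ(54) = 120, σ(55) = 72, σ(56) = 120, σ(57) = 80, σ(58) = 90, σ(59) = 60, σ(60) = 168, σ(61) = 62, σ(62) = 96, σ(63) = 104, σ(64) = 127, σ(65) = 84, σ(66) = 144, σ(67) = 68, σ(68) = 126, σ(69) = 96, σ(70) = 144, σ(71) = 72, σ(72) = 195, σ(73) = 74, σ(74) = 114, σ(75) = 124, σ(76) = 140, σ(77) = 96. Summing all 77 values: 4880. (Average order: Σ_{n ≤ x} σ(n) ~ (π²/12) x². For x = 77, (π²/12)·77² ≈ 4876.41.)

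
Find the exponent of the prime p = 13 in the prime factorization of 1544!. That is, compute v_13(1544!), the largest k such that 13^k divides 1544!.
v_13(1544!) = 127

Legendre's formula: v_p(n!) = Σ_{k ≥ 1} ⌊n / p^k⌋. For p = 13, n = 1544, the terms are:
  ⌊1544/13^1⌋ = ⌊1544/13⌋ = 118
  ⌊1544/13^2⌋ = ⌊1544/169⌋ = 9
(the next term ⌊1544/13^3⌋ = 0, terminating the sum). Summing: v_13(1544!) = 118 + 9 = 127.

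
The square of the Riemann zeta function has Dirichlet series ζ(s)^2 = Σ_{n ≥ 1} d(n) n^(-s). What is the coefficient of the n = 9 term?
d(9) = 3

ζ(s)^2 = (Σ 1/m^s)(Σ 1/k^s). The coefficient of 1/n^s in the product is the number of ordered pairs (m, k) with mk = n, which equals d(n). For n = 9, divisors are [1, 3, 9], so d(9) = 3.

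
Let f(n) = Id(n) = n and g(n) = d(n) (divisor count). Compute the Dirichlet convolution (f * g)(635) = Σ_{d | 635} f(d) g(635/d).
(Id * d)(635) = 903

Divisors of 635: [1, 5, 127, 635]. For each d | 635:
  d = 1: Id(1) · d(635/1) = 1 · 4 = 4
  d = 5: Id(5) · d(635/5) = 5 · 2 = 10
  d = 127: Id(127) · d(635/127) = 127 · 2 = 254
  d = 635: Id(635) · d(635/635) = 635 · 1 = 635
Summing: (Id * d)(635) = 4 + 10 + 254 + 635 = 903.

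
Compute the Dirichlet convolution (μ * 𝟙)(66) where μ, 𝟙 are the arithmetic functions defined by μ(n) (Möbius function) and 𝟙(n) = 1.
(μ * 𝟙)(66) = 0

Divisors of 66: [1, 2, 3, 6, 11, 22, 33, 66]. For each d | 66:
  d = 1: μ(1) · 𝟙(66/1) = 1 · 1 = 1
  d = 2: μ(2) · 𝟙(66/2) = -1 · 1 = -1
  d = 3: μ(3) · 𝟙(66/3) = -1 · 1 = -1
  d = 6: μ(6) · 𝟙(66/6) = 1 · 1 = 1
  d = 11: μ(11) · 𝟙(66/11) = -1 · 1 = -1
  d = 22: μ(22) · 𝟙(66/22) = 1 · 1 = 1
  d = 33: μ(33) · 𝟙(66/33) = 1 · 1 = 1
  d = 66: μ(66) · 𝟙(66/66) = -1 · 1 = -1
Summing: (μ * 𝟙)(66) = 1 + -1 + -1 + 1 + -1 + 1 + 1 + -1 = 0.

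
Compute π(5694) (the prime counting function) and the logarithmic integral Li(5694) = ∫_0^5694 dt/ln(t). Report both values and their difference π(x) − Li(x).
π(5694) = 750;  Li(5694) ≈ 765.13;  π(x) − Li(x) ≈ -15.13.

Direct count of primes ≤ 5694 gives π(5694) = 750. Numerical evaluation of the logarithmic integral gives Li(5694) ≈ 765.13. The difference π(x) − Li(x) ≈ -15.13 is typically negative for small/moderate x (Li(x) overestimates), though Littlewood's theorem shows this sign changes infinitely often.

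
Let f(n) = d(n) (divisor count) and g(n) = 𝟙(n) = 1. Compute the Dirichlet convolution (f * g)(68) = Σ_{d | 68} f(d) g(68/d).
(d * 𝟙)(68) = 18

Divisors of 68: [1, 2, 4, 17, 34, 68]. For each d | 68:
  d = 1: d(1) · 𝟙(68/1) = 1 · 1 = 1
  d = 2: d(2) · 𝟙(68/2) = 2 · 1 = 2
  d = 4: d(4) · 𝟙(68/4) = 3 · 1 = 3
  d = 17: d(17) · 𝟙(68/17) = 2 · 1 = 2
  d = 34: d(34) · 𝟙(68/34) = 4 · 1 = 4
  d = 68: d(68) · 𝟙(68/68) = 6 · 1 = 6
Summing: (d * 𝟙)(68) = 1 + 2 + 3 + 2 + 4 + 6 = 18.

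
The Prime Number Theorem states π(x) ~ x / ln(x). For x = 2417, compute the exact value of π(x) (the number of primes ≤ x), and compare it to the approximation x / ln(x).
π(2417) = 359;  x/ln(x) ≈ 310.26;  relative error ≈ 13.58%.

Directly count primes up to 2417: π(2417) = 359. The PNT approximation gives 2417/ln(2417) ≈ 2417/7.79028 ≈ 310.26. Relative error (π(x) − x/ln(x)) / π(x) ≈ 13.58%; the approximation is known to undercount slightly (Li(x) is a better estimate).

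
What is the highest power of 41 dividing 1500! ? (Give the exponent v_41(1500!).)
v_41(1500!) = 36

Legendre's formula: v_p(n!) = Σ_{k ≥ 1} ⌊n / p^k⌋. For p = 41, n = 1500, the terms are:
  ⌊1500/41^1⌋ = ⌊1500/41⌋ = 36
(the next term ⌊1500/41^2⌋ = 0, terminating the sum). Summing: v_41(1500!) = 36 = 36.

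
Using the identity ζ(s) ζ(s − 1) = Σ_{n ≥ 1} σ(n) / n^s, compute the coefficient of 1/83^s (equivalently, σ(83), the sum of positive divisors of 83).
σ(83) = 84

In the product (Σ m^0/m^s)(Σ k / k^s) = Σ (Σ_{d | n} d) / n^s, the coefficient of 1/n^s is σ(n) = Σ_{d | n} d. For n = 83, divisors are [1, 83]; summing: σ(83) = 84.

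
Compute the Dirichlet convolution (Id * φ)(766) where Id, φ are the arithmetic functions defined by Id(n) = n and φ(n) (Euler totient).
(Id * φ)(766) = 2295

Divisors of 766: [1, 2, 383, 766]. For each d | 766:
  d = 1: Id(1) · φ(766/1) = 1 · 382 = 382
  d = 2: Id(2) · φ(766/2) = 2 · 382 = 764
  d = 383: Id(383) · φ(766/383) = 383 · 1 = 383
  d = 766: Id(766) · φ(766/766) = 766 · 1 = 766
Summing: (Id * φ)(766) = 382 + 764 + 383 + 766 = 2295.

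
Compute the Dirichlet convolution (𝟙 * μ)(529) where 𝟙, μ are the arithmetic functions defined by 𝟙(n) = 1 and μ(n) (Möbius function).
(𝟙 * μ)(529) = 0

Divisors of 529: [1, 23, 529]. For each d | 529:
  d = 1: 𝟙(1) · μ(529/1) = 1 · 0 = 0
  d = 23: 𝟙(23) · μ(529/23) = 1 · -1 = -1
  d = 529: 𝟙(529) · μ(529/529) = 1 · 1 = 1
Summing: (𝟙 * μ)(529) = 0 + -1 + 1 = 0.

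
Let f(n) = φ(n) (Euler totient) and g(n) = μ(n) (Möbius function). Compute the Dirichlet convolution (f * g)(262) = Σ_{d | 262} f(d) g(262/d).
(φ * μ)(262) = 0

Divisors of 262: [1, 2, 131, 262]. For each d | 262:
  d = 1: φ(1) · μ(262/1) = 1 · 1 = 1
  d = 2: φ(2) · μ(262/2) = 1 · -1 = -1
  d = 131: φ(131) · μ(262/131) = 130 · -1 = -130
  d = 262: φ(262) · μ(262/262) = 130 · 1 = 130
Summing: (φ * μ)(262) = 1 + -1 + -130 + 130 = 0.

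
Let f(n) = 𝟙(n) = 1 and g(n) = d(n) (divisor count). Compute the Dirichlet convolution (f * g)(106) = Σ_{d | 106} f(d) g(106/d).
(𝟙 * d)(106) = 9

Divisors of 106: [1, 2, 53, 106]. For each d | 106:
  d = 1: 𝟙(1) · d(106/1) = 1 · 4 = 4
  d = 2: 𝟙(2) · d(106/2) = 1 · 2 = 2
  d = 53: 𝟙(53) · d(106/53) = 1 · 2 = 2
  d = 106: 𝟙(106) · d(106/106) = 1 · 1 = 1
Summing: (𝟙 * d)(106) = 4 + 2 + 2 + 1 = 9.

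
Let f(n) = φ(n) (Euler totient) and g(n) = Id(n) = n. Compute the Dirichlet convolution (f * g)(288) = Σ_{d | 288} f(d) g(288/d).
(φ * Id)(288) = 2352

Divisors of 288: [1, 2, 3, 4, 6, 8, 9, 12, 16, 18, 24, 32, 36, 48, 72, 96, 144, 288]. For each d | 288:
  d = 1: φ(1) · Id(288/1) = 1 · 288 = 288
  d = 2: φ(2) · Id(288/2) = 1 · 144 = 144
  d = 3: φ(3) · Id(288/3) = 2 · 96 = 192
  d = 4: φ(4) · Id(288/4) = 2 · 72 = 144
  d = 6: φ(6) · Id(288/6) = 2 · 48 = 96
  d = 8: φ(8) · Id(288/8) = 4 · 36 = 144
  d = 9: φ(9) · Id(288/9) = 6 · 32 = 192
  d = 12: φ(12) · Id(288/12) = 4 · 24 = 96
  d = 16: φ(16) · Id(288/16) = 8 · 18 = 144
  d = 18: φ(18) · Id(288/18) = 6 · 16 = 96
  d = 24: φ(24) · Id(288/24) = 8 · 12 = 96
  d = 32: φ(32) · Id(288/32) = 16 · 9 = 144
  d = 36: φ(36) · Id(288/36) = 12 · 8 = 96
  d = 48: φ(48) · Id(288/48) = 16 · 6 = 96
  d = 72: φ(72) · Id(288/72) = 24 · 4 = 96
  d = 96: φ(96) · Id(288/96) = 32 · 3 = 96
  d = 144: φ(144) · Id(288/144) = 48 · 2 = 96
  d = 288: φ(288) · Id(288/288) = 96 · 1 = 96
Summing: (φ * Id)(288) = 288 + 144 + 192 + 144 + 96 + 144 + 192 + 96 + 144 + 96 + 96 + 144 + 96 + 96 + 96 + 96 + 96 + 96 = 2352.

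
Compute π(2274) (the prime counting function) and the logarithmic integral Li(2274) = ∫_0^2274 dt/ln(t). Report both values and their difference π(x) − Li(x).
π(2274) = 338;  Li(2274) ≈ 350.55;  π(x) − Li(x) ≈ -12.55.

Direct count of primes ≤ 2274 gives π(2274) = 338. Numerical evaluation of the logarithmic integral gives Li(2274) ≈ 350.55. The difference π(x) − Li(x) ≈ -12.55 is typically negative for small/moderate x (Li(x) overestimates), though Littlewood's theorem shows this sign changes infinitely often.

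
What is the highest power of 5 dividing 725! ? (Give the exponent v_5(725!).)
v_5(725!) = 180

Legendre's formula: v_p(n!) = Σ_{k ≥ 1} ⌊n / p^k⌋. For p = 5, n = 725, the terms are:
  ⌊725/5^1⌋ = ⌊725/5⌋ = 145
  ⌊725/5^2⌋ = ⌊725/25⌋ = 29
  ⌊725/5^3⌋ = ⌊725/125⌋ = 5
  ⌊725/5^4⌋ = ⌊725/625⌋ = 1
(the next term ⌊725/5^5⌋ = 0, terminating the sum). Summing: v_5(725!) = 145 + 29 + 5 + 1 = 180.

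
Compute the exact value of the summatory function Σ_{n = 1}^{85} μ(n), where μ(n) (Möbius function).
Σ_{n ≤ 85} μ(n) = -3

Compute μ(n) for each 1 ≤ n ≤ 85: μ(1) = 1, μ(2) = -1, μ(3) = -1, μ(4) = 0, μ(5) = -1, μ(6) = 1, μ(7) = -1, μ(8) = 0, μ(9) = 0, μ(10) = 1, μ(11) = -1, μ(12) = 0, μ(13) = -1, μ(14) = 1, μ(15) = 1, μ(16) = 0, μ(17) = -1, μ(18) = 0, μ(19) = -1, μ(20) = 0, μ(21) = 1, μ(22) = 1, μ(23) = -1, μ(24) = 0, μ(25) = 0, μ(26) = 1, μ(27) = 0, μ(28) = 0, μ(29) = -1, μ(30) = -1, μ(31) = -1, μ(32) = 0, μ(33) = 1, μ(34) = 1, μ(35) = 1, μ(36) = 0, μ(37) = -1, μ(38) = 1, μ(39) = 1, μ(40) = 0, μ(41) = -1, μ(42) = -1, μ(43) = -1, μ(44) = 0, μ(45) = 0, μ(46) = 1, μ(47) = -1, μ(48) = 0, μ(49) = 0, μ(50) = 0, μ(51) = 1, μ(52) = 0, μ(53) = -1, μ(54) = 0, μ(55) = 1, μ(56) = 0, μ(57) = 1, μ(58) = 1, μ(59) = -1, μ(60) = 0, μ(61) = -1, μ(62) = 1, μ(63) = 0, μ(64) = 0, μ(65) = 1, μ(66) = -1, μ(67) = -1, μ(68) = 0, μ(69) = 1, μ(70) = -1, μ(71) = -1, μ(72) = 0, μ(73) = -1, μ(74) = 1, μ(75) = 0, μ(76) = 0, μ(77) = 1, μ(78) = -1, μ(79) = -1, μ(80) = 0, μ(81) = 0, μ(82) = 1, μ(83) = -1, μ(84) = 0, μ(85) = 1. Summing all 85 values: -3. (Mertens function M(x) = Σ_{n ≤ x} μ(n); on average M(x) should be small (PNT ⟺ M(x) = o(x)).)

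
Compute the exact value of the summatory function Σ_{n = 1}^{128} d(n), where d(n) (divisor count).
Σ_{n ≤ 128} d(n) = 645

Compute d(n) for each 1 ≤ n ≤ 128: d(1) = 1, d(2) = 2, d(3) = 2, d(4) = 3, d(5) = 2, d(6) = 4, d(7) = 2, d(8) = 4, d(9) = 3, d(10) = 4, d(11) = 2, d(12) = 6, d(13) = 2, d(14) = 4, d(15) = 4, d(16) = 5, d(17) = 2, d(18) = 6, d(19) = 2, d(20) = 6, d(21) = 4, d(22) = 4, d(23) = 2, d(24) = 8, d(25) = 3, d(26) = 4, d(27) = 4, d(28) = 6, d(29) = 2, d(30) = 8, d(31) = 2, d(32) = 6, d(33) = 4, d(34) = 4, d(35) = 4, d(36) = 9, d(37) = 2, d(38) = 4, d(39) = 4, d(40) = 8, d(41) = 2, d(42) = 8, d(43) = 2, d(44) = 6, d(45) = 6, d(46) = 4, d(47) = 2, d(48) = 10, d(49) = 3, d(50) = 6, d(51) = 4, d(52) = 6, d(53) = 2, d(54) = 8, d(55) = 4, d(56) = 8, d(57) = 4, d(58) = 4, d(59) = 2, d(60) = 12, d(61) = 2, d(62) = 4, d(63) = 6, d(64) = 7, d(65) = 4, d(66) = 8, d(67) = 2, d(68) = 6, d(69) = 4, d(70) = 8, d(71) = 2, d(72) = 12, d(73) = 2, d(74) = 4, d(75) = 6, d(76) = 6, d(77) = 4, d(78) = 8, d(79) = 2, d(80) = 10, d(81) = 5, d(82) = 4, d(83) = 2, d(84) = 12, d(85) = 4, d(86) = 4, d(87) = 4, d(88) = 8, d(89) = 2, d(90) = 12, d(91) = 4, d(92) = 6, d(93) = 4, d(94) = 4, d(95) = 4, d(96) = 12, d(97) = 2, d(98) = 6, d(99) = 6, d(100) = 9, d(101) = 2, d(102) = 8, d(103) = 2, d(104) = 8, d(105) = 8, d(106) = 4, d(107) = 2, d(108) = 12, d(109) = 2, d(110) = 8, d(111) = 4, d(112) = 10, d(113) = 2, d(114) = 8, d(115) = 4, d(116) = 6, d(117) = 6, d(118) = 4, d(119) = 4, d(120) = 16, d(121) = 3, d(122) = 4, d(123) = 4, d(124) = 6, d(125) = 4, d(126) = 12, d(127) = 2, d(128) = 8. Summing all 128 values: 645. (Dirichlet's divisor formula: Σ_{n ≤ x} d(n) = x ln(x) + (2γ − 1) x + O(√x). For x = 128, the asymptotic estimate is ≈ 640.83.)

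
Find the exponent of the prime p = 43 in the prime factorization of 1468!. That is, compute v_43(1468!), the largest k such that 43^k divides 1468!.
v_43(1468!) = 34

Legendre's formula: v_p(n!) = Σ_{k ≥ 1} ⌊n / p^k⌋. For p = 43, n = 1468, the terms are:
  ⌊1468/43^1⌋ = ⌊1468/43⌋ = 34
(the next term ⌊1468/43^2⌋ = 0, terminating the sum). Summing: v_43(1468!) = 34 = 34.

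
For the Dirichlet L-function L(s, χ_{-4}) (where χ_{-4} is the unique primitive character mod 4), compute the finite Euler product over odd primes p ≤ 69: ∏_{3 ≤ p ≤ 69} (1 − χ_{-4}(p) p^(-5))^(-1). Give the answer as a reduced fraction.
∏ = 37979204647637350516760877329690181347337250286656304892593349955377546774080367593893487696930042429/38125690090169221251718118687086971940856605396725095947148046662410194981822835725803035469807616000

The odd primes p ≤ 69 are [3, 5, 7, 11, 13, 17, 19, 23, 29, 31, 37, 41, 43, 47, 53, 59, 61, 67]. For each, χ(p) = 1 if p ≡ 1 mod 4, χ(p) = −1 if p ≡ 3 mod 4. Taking (1 − χ(p)/p^5)^(-1) = p^5/(p^5 − χ(p)): (1 − (-1)/3^5)^(-1) · (1 − (1)/5^5)^(-1) · (1 − (-1)/7^5)^(-1) · (1 − (-1)/11^5)^(-1) · (1 − (1)/13^5)^(-1) · (1 − (1)/17^5)^(-1) · (1 − (-1)/19^5)^(-1) · (1 − (-1)/23^5)^(-1) · (1 − (1)/29^5)^(-1) · (1 − (-1)/31^5)^(-1) · (1 − (1)/37^5)^(-1) · (1 − (1)/41^5)^(-1) · (1 − (-1)/43^5)^(-1) · (1 − (-1)/47^5)^(-1) · (1 − (1)/53^5)^(-1) · (1 − (-1)/59^5)^(-1) · (1 − (1)/61^5)^(-1) · (1 − (-1)/67^5)^(-1) = 37979204647637350516760877329690181347337250286656304892593349955377546774080367593893487696930042429/38125690090169221251718118687086971940856605396725095947148046662410194981822835725803035469807616000.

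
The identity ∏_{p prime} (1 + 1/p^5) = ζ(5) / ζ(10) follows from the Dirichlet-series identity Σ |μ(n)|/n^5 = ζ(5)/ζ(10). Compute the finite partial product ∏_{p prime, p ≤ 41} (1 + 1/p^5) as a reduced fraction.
∏ = 2294199100859320856712044015489323376462628228169728/2214697106235397372754351012341556576135326393821335

The primes p ≤ 41 are [2, 3, 5, 7, 11, 13, 17, 19, 23, 29, 31, 37, 41]. For each, (1 + 1/p^5) = (p^5 + 1)/p^5. Multiplying these fractions over p ∈ [2, 3, 5, 7, 11, 13, 17, 19, 23, 29, 31, 37, 41] gives 2294199100859320856712044015489323376462628228169728/2214697106235397372754351012341556576135326393821335. (In the limit P → ∞ this tends to ζ(5)/ζ(10).)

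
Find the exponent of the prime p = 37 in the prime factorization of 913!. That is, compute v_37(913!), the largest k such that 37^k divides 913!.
v_37(913!) = 24

Legendre's formula: v_p(n!) = Σ_{k ≥ 1} ⌊n / p^k⌋. For p = 37, n = 913, the terms are:
  ⌊913/37^1⌋ = ⌊913/37⌋ = 24
(the next term ⌊913/37^2⌋ = 0, terminating the sum). Summing: v_37(913!) = 24 = 24.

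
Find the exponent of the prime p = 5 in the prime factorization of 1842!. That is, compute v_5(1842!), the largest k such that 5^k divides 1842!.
v_5(1842!) = 457

Legendre's formula: v_p(n!) = Σ_{k ≥ 1} ⌊n / p^k⌋. For p = 5, n = 1842, the terms are:
  ⌊1842/5^1⌋ = ⌊1842/5⌋ = 368
  ⌊1842/5^2⌋ = ⌊1842/25⌋ = 73
  ⌊1842/5^3⌋ = ⌊1842/125⌋ = 14
  ⌊1842/5^4⌋ = ⌊1842/625⌋ = 2
(the next term ⌊1842/5^5⌋ = 0, terminating the sum). Summing: v_5(1842!) = 368 + 73 + 14 + 2 = 457.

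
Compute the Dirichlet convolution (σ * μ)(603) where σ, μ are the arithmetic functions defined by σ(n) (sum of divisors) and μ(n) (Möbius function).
(σ * μ)(603) = 603

Divisors of 603: [1, 3, 9, 67, 201, 603]. For each d | 603:
  d = 1: σ(1) · μ(603/1) = 1 · 0 = 0
  d = 3: σ(3) · μ(603/3) = 4 · 1 = 4
  d = 9: σ(9) · μ(603/9) = 13 · -1 = -13
  d = 67: σ(67) · μ(603/67) = 68 · 0 = 0
  d = 201: σ(201) · μ(603/201) = 272 · -1 = -272
  d = 603: σ(603) · μ(603/603) = 884 · 1 = 884
Summing: (σ * μ)(603) = 0 + 4 + -13 + 0 + -272 + 884 = 603.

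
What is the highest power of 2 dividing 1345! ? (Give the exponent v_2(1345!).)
v_2(1345!) = 1341

Legendre's formula: v_p(n!) = Σ_{k ≥ 1} ⌊n / p^k⌋. For p = 2, n = 1345, the terms are:
  ⌊1345/2^1⌋ = ⌊1345/2⌋ = 672
  ⌊1345/2^2⌋ = ⌊1345/4⌋ = 336
  ⌊1345/2^3⌋ = ⌊1345/8⌋ = 168
  ⌊1345/2^4⌋ = ⌊1345/16⌋ = 84
  ⌊1345/2^5⌋ = ⌊1345/32⌋ = 42
  ⌊1345/2^6⌋ = ⌊1345/64⌋ = 21
  ⌊1345/2^7⌋ = ⌊1345/128⌋ = 10
  ⌊1345/2^8⌋ = ⌊1345/256⌋ = 5
  ⌊1345/2^9⌋ = ⌊1345/512⌋ = 2
  ⌊1345/2^10⌋ = ⌊1345/1024⌋ = 1
(the next term ⌊1345/2^11⌋ = 0, terminating the sum). Summing: v_2(1345!) = 672 + 336 + 168 + 84 + 42 + 21 + 10 + 5 + 2 + 1 = 1341.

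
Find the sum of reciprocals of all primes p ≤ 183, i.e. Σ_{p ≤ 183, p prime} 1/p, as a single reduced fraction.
Σ 1/p = 10408867916382550633331528920459565913027063402071390584941986323453055203/5397346292805549782720214077673687806275517530364350655459511599582614290

π(183) = 42, so the primes ≤ 183 are [2, 3, 5, 7, 11, 13, 17, 19, 23, 29, 31, 37, 41, 43, 47, 53, 59, 61, 67, 71, 73, 79, 83, 89, 97, 101, 103, 107, 109, 113, 127, 131, 137, 139, 149, 151, 157, 163, 167, 173, 179, 181]. Summing 1/p over these primes: 10408867916382550633331528920459565913027063402071390584941986323453055203/5397346292805549782720214077673687806275517530364350655459511599582614290 ≈ 1.9285. Mertens estimate ln ln(183) + 0.2615 ≈ 1.9120.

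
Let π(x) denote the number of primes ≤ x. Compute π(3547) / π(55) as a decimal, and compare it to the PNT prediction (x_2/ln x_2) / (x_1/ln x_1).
π(3547)/π(55) = 497/16 ≈ 31.0625;  PNT prediction ≈ 31.6175.

π(55) = 16 and π(3547) = 497, so π(3547)/π(55) ≈ 31.0625. The PNT-predicted ratio is (3547/ln(3547)) / (55/ln(55)) ≈ 31.6175. The two agree to within a few percent, as expected.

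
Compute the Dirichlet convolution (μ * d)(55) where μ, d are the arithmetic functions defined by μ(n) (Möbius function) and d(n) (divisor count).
(μ * d)(55) = 1

Divisors of 55: [1, 5, 11, 55]. For each d | 55:
  d = 1: μ(1) · d(55/1) = 1 · 4 = 4
  d = 5: μ(5) · d(55/5) = -1 · 2 = -2
  d = 11: μ(11) · d(55/11) = -1 · 2 = -2
  d = 55: μ(55) · d(55/55) = 1 · 1 = 1
Summing: (μ * d)(55) = 4 + -2 + -2 + 1 = 1.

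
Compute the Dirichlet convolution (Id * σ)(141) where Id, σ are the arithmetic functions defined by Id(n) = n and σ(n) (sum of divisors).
(Id * σ)(141) = 665

Divisors of 141: [1, 3, 47, 141]. For each d | 141:
  d = 1: Id(1) · σ(141/1) = 1 · 192 = 192
  d = 3: Id(3) · σ(141/3) = 3 · 48 = 144
  d = 47: Id(47) · σ(141/47) = 47 · 4 = 188
  d = 141: Id(141) · σ(141/141) = 141 · 1 = 141
Summing: (Id * σ)(141) = 192 + 144 + 188 + 141 = 665.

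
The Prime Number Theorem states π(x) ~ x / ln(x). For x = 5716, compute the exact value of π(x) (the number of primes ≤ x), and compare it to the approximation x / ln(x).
π(5716) = 752;  x/ln(x) ≈ 660.73;  relative error ≈ 12.14%.

Directly count primes up to 5716: π(5716) = 752. The PNT approximation gives 5716/ln(5716) ≈ 5716/8.65102 ≈ 660.73. Relative error (π(x) − x/ln(x)) / π(x) ≈ 12.14%; the approximation is known to undercount slightly (Li(x) is a better estimate).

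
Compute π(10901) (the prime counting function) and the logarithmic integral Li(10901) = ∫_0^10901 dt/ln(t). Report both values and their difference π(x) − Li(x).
π(10901) = 1325;  Li(10901) ≈ 1343.50;  π(x) − Li(x) ≈ -18.50.

Direct count of primes ≤ 10901 gives π(10901) = 1325. Numerical evaluation of the logarithmic integral gives Li(10901) ≈ 1343.50. The difference π(x) − Li(x) ≈ -18.50 is typically negative for small/moderate x (Li(x) overestimates), though Littlewood's theorem shows this sign changes infinitely often.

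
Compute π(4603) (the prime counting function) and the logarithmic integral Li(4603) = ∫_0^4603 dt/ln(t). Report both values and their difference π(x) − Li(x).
π(4603) = 623;  Li(4603) ≈ 637.44;  π(x) − Li(x) ≈ -14.44.

Direct count of primes ≤ 4603 gives π(4603) = 623. Numerical evaluation of the logarithmic integral gives Li(4603) ≈ 637.44. The difference π(x) − Li(x) ≈ -14.44 is typically negative for small/moderate x (Li(x) overestimates), though Littlewood's theorem shows this sign changes infinitely often.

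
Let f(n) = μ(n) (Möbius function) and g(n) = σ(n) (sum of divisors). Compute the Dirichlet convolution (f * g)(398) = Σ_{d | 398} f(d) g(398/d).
(μ * σ)(398) = 398

Divisors of 398: [1, 2, 199, 398]. For each d | 398:
  d = 1: μ(1) · σ(398/1) = 1 · 600 = 600
  d = 2: μ(2) · σ(398/2) = -1 · 200 = -200
  d = 199: μ(199) · σ(398/199) = -1 · 3 = -3
  d = 398: μ(398) · σ(398/398) = 1 · 1 = 1
Summing: (μ * σ)(398) = 600 + -200 + -3 + 1 = 398.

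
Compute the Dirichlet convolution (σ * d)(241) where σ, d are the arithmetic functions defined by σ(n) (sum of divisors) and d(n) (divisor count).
(σ * d)(241) = 244

Divisors of 241: [1, 241]. For each d | 241:
  d = 1: σ(1) · d(241/1) = 1 · 2 = 2
  d = 241: σ(241) · d(241/241) = 242 · 1 = 242
Summing: (σ * d)(241) = 2 + 242 = 244.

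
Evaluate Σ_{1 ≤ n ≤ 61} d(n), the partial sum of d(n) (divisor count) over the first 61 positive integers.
Σ_{n ≤ 61} d(n) = 263

Compute d(n) for each 1 ≤ n ≤ 61: d(1) = 1, d(2) = 2, d(3) = 2, d(4) = 3, d(5) = 2, d(6) = 4, d(7) = 2, d(8) = 4, d(9) = 3, d(10) = 4, d(11) = 2, d(12) = 6, d(13) = 2, d(14) = 4, d(15) = 4, d(16) = 5, d(17) = 2, d(18) = 6, d(19) = 2, d(20) = 6, d(21) = 4, d(22) = 4, d(23) = 2, d(24) = 8, d(25) = 3, d(26) = 4, d(27) = 4, d(28) = 6, d(29) = 2, d(30) = 8, d(31) = 2, d(32) = 6, d(33) = 4, d(34) = 4, d(35) = 4, d(36) = 9, d(37) = 2, d(38) = 4, d(39) = 4, d(40) = 8, d(41) = 2, d(42) = 8, d(43) = 2, d(44) = 6, d(45) = 6, d(46) = 4, d(47) = 2, d(48) = 10, d(49) = 3, d(50) = 6, d(51) = 4, d(52) = 6, d(53) = 2, d(54) = 8, d(55) = 4, d(56) = 8, d(57) = 4, d(58) = 4, d(59) = 2, d(60) = 12, d(61) = 2. Summing all 61 values: 263. (Dirichlet's divisor formula: Σ_{n ≤ x} d(n) = x ln(x) + (2γ − 1) x + O(√x). For x = 61, the asymptotic estimate is ≈ 260.18.)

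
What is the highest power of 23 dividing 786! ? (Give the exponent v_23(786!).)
v_23(786!) = 35

Legendre's formula: v_p(n!) = Σ_{k ≥ 1} ⌊n / p^k⌋. For p = 23, n = 786, the terms are:
  ⌊786/23^1⌋ = ⌊786/23⌋ = 34
  ⌊786/23^2⌋ = ⌊786/529⌋ = 1
(the next term ⌊786/23^3⌋ = 0, terminating the sum). Summing: v_23(786!) = 34 + 1 = 35.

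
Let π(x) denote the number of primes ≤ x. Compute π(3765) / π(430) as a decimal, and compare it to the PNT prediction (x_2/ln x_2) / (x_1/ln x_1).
π(3765)/π(430) = 523/82 ≈ 6.3780;  PNT prediction ≈ 6.4485.

π(430) = 82 and π(3765) = 523, so π(3765)/π(430) ≈ 6.3780. The PNT-predicted ratio is (3765/ln(3765)) / (430/ln(430)) ≈ 6.4485. The two agree to within a few percent, as expected.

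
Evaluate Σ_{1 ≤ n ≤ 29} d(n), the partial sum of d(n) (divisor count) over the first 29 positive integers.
Σ_{n ≤ 29} d(n) = 103

Compute d(n) for each 1 ≤ n ≤ 29: d(1) = 1, d(2) = 2, d(3) = 2, d(4) = 3, d(5) = 2, d(6) = 4, d(7) = 2, d(8) = 4, d(9) = 3, d(10) = 4, d(11) = 2, d(12) = 6, d(13) = 2, d(14) = 4, d(15) = 4, d(16) = 5, d(17) = 2, d(18) = 6, d(19) = 2, d(20) = 6, d(21) = 4, d(22) = 4, d(23) = 2, d(24) = 8, d(25) = 3, d(26) = 4, d(27) = 4, d(28) = 6, d(29) = 2. Summing all 29 values: 103. (Dirichlet's divisor formula: Σ_{n ≤ x} d(n) = x ln(x) + (2γ − 1) x + O(√x). For x = 29, the asymptotic estimate is ≈ 102.13.)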